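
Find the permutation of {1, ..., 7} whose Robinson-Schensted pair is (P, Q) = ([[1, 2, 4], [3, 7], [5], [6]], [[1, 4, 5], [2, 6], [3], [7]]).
6 5 1 3 7 4 2

Reverse the RSK construction: for i from n down to 1, find the cell of Q containing i, remove the entry at that cell from P, and reverse-bump it up through P; the value ejected from row 1 is w(i).

Step i=7: Q has 7 at row 4, column 1; remove 6 from row 4 of P and reverse-bump: 6 enters row 3 and ejects 5; 5 enters row 2 and ejects 3; 3 enters row 1 and ejects 2. So w(7) = 2. P is now [[1, 3, 4], [5, 7], [6]].
Step i=6: Q has 6 at row 2, column 2; remove 7 from row 2 of P and reverse-bump: 7 enters row 1 and ejects 4. So w(6) = 4. P is now [[1, 3, 7], [5], [6]].
Step i=5: Q has 5 at row 1, column 3; remove that cell from P, ejecting 7. So w(5) = 7. P is now [[1, 3], [5], [6]].
Step i=4: Q has 4 at row 1, column 2; remove that cell from P, ejecting 3. So w(4) = 3. P is now [[1], [5], [6]].
Step i=3: Q has 3 at row 3, column 1; remove 6 from row 3 of P and reverse-bump: 6 enters row 2 and ejects 5; 5 enters row 1 and ejects 1. So w(3) = 1. P is now [[5], [6]].
Step i=2: Q has 2 at row 2, column 1; remove 6 from row 2 of P and reverse-bump: 6 enters row 1 and ejects 5. So w(2) = 5. P is now [[6]].
Step i=1: Q has 1 at row 1, column 1; remove that cell from P, ejecting 6. So w(1) = 6. P is now [].

So w = 6 5 1 3 7 4 2.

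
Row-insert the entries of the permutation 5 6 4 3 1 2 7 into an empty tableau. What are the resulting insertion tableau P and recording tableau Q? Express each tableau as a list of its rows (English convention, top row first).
P = [[1, 2, 7], [3, 6], [4], [5]], Q = [[1, 2, 7], [3, 6], [4], [5]]

Insert each entry of the permutation into P by Schensted row insertion, recording in Q the position of each new cell.

After inserting 5: P = [[5]].
After inserting 6: P = [[5, 6]].
After inserting 4: P = [[4, 6], [5]].
After inserting 3: P = [[3, 6], [4], [5]].
After inserting 1: P = [[1, 6], [3], [4], [5]].
After inserting 2: P = [[1, 2], [3, 6], [4], [5]].
After inserting 7: P = [[1, 2, 7], [3, 6], [4], [5]].

So P = [[1, 2, 7], [3, 6], [4], [5]], Q = [[1, 2, 7], [3, 6], [4], [5]].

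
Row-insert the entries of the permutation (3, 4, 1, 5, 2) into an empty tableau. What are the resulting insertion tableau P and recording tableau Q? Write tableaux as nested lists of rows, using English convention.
P = [[1, 2, 5], [3, 4]], Q = [[1, 2, 4], [3, 5]]

Insert each entry of the permutation into P by Schensted row insertion, recording in Q the position of each new cell.

After inserting 3: P = [[3]].
After inserting 4: P = [[3, 4]].
After inserting 1: P = [[1, 4], [3]].
After inserting 5: P = [[1, 4, 5], [3]].
After inserting 2: P = [[1, 2, 5], [3, 4]].

So P = [[1, 2, 5], [3, 4]], Q = [[1, 2, 4], [3, 5]].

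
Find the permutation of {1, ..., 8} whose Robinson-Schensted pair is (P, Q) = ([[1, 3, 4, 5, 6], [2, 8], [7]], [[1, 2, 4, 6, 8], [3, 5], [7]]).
2 7 3 8 4 5 1 6

Reverse the RSK construction: for i from n down to 1, find the cell of Q containing i, remove the entry at that cell from P, and reverse-bump it up through P; the value ejected from row 1 is w(i).

Step i=8: Q has 8 at row 1, column 5; remove that cell from P, ejecting 6. So w(8) = 6. P is now [[1, 3, 4, 5], [2, 8], [7]].
Step i=7: Q has 7 at row 3, column 1; remove 7 from row 3 of P and reverse-bump: 7 enters row 2 and ejects 2; 2 enters row 1 and ejects 1. So w(7) = 1. P is now [[2, 3, 4, 5], [7, 8]].
Step i=6: Q has 6 at row 1, column 4; remove that cell from P, ejecting 5. So w(6) = 5. P is now [[2, 3, 4], [7, 8]].
Step i=5: Q has 5 at row 2, column 2; remove 8 from row 2 of P and reverse-bump: 8 enters row 1 and ejects 4. So w(5) = 4. P is now [[2, 3, 8], [7]].
Step i=4: Q has 4 at row 1, column 3; remove that cell from P, ejecting 8. So w(4) = 8. P is now [[2, 3], [7]].
Step i=3: Q has 3 at row 2, column 1; remove 7 from row 2 of P and reverse-bump: 7 enters row 1 and ejects 3. So w(3) = 3. P is now [[2, 7]].
Step i=2: Q has 2 at row 1, column 2; remove that cell from P, ejecting 7. So w(2) = 7. P is now [[2]].
Step i=1: Q has 1 at row 1, column 1; remove that cell from P, ejecting 2. So w(1) = 2. P is now [].

So w = 2 7 3 8 4 5 1 6.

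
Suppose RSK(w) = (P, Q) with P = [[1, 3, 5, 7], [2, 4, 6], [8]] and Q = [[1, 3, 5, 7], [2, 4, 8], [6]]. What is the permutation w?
2 1 8 4 6 3 7 5

Reverse the RSK construction: for i from n down to 1, find the cell of Q containing i, remove the entry at that cell from P, and reverse-bump it up through P; the value ejected from row 1 is w(i).

Step i=8: Q has 8 at row 2, column 3; remove 6 from row 2 of P and reverse-bump: 6 enters row 1 and ejects 5. So w(8) = 5. P is now [[1, 3, 6, 7], [2, 4], [8]].
Step i=7: Q has 7 at row 1, column 4; remove that cell from P, ejecting 7. So w(7) = 7. P is now [[1, 3, 6], [2, 4], [8]].
Step i=6: Q has 6 at row 3, column 1; remove 8 from row 3 of P and reverse-bump: 8 enters row 2 and ejects 4; 4 enters row 1 and ejects 3. So w(6) = 3. P is now [[1, 4, 6], [2, 8]].
Step i=5: Q has 5 at row 1, column 3; remove that cell from P, ejecting 6. So w(5) = 6. P is now [[1, 4], [2, 8]].
Step i=4: Q has 4 at row 2, column 2; remove 8 from row 2 of P and reverse-bump: 8 enters row 1 and ejects 4. So w(4) = 4. P is now [[1, 8], [2]].
Step i=3: Q has 3 at row 1, column 2; remove that cell from P, ejecting 8. So w(3) = 8. P is now [[1], [2]].
Step i=2: Q has 2 at row 2, column 1; remove 2 from row 2 of P and reverse-bump: 2 enters row 1 and ejects 1. So w(2) = 1. P is now [[2]].
Step i=1: Q has 1 at row 1, column 1; remove that cell from P, ejecting 2. So w(1) = 2. P is now [].

So w = 2 1 8 4 6 3 7 5.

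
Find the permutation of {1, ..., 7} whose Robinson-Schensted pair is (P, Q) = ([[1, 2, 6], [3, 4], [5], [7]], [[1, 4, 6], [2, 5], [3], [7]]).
Reverse RSK: for i = n, n-1, ..., 1, locate i in Q, remove the corresponding corner cell from P, and reverse-bump its entry up through P; the value ejected from row 1 is w(i).

So w = 7 3 1 5 4 6 2.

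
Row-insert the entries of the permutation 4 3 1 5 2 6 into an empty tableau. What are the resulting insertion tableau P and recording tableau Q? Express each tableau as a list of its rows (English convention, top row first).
P = [[1, 2, 6], [3, 5], [4]], Q = [[1, 4, 6], [2, 5], [3]]

Insert each entry of the permutation into P by Schensted row insertion, recording in Q the position of each new cell.

Insert 4: appended to row 1. P = [[4]], Q = [[1]].
Insert 3: 3 bumps 4 from row 1; 4 starts row 2. P = [[3], [4]], Q = [[1], [2]].
Insert 1: 1 bumps 3 from row 1; 3 bumps 4 from row 2; 4 starts row 3. P = [[1], [3], [4]], Q = [[1], [2], [3]].
Insert 5: appended to row 1. P = [[1, 5], [3], [4]], Q = [[1, 4], [2], [3]].
Insert 2: 2 bumps 5 from row 1; 5 appends to row 2. P = [[1, 2], [3, 5], [4]], Q = [[1, 4], [2, 5], [3]].
Insert 6: appended to row 1. P = [[1, 2, 6], [3, 5], [4]], Q = [[1, 4, 6], [2, 5], [3]].

So P = [[1, 2, 6], [3, 5], [4]], Q = [[1, 4, 6], [2, 5], [3]].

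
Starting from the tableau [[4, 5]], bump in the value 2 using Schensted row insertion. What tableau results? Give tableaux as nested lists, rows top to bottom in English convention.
In row 1, 2 replaces 4 (the leftmost entry greater than 2); 4 is bumped to row 2. 4 starts a new row 2. The new tableau is [[2, 5], [4]].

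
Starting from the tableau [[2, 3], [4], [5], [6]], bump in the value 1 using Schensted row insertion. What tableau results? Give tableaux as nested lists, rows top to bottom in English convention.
In row 1, 1 replaces 2 (the leftmost entry greater than 1); 2 is bumped to row 2. In row 2, 2 replaces 4 (the leftmost entry greater than 2); 4 is bumped to row 3. In row 3, 4 replaces 5 (the leftmost entry greater than 4); 5 is bumped to row 4. In row 4, 5 replaces 6 (the leftmost entry greater than 5); 6 is bumped to row 5. 6 starts a new row 5. The new tableau is [[1, 3], [2], [4], [5], [6]].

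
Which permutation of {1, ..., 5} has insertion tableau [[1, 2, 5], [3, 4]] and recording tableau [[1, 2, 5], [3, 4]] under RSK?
Reverse RSK: for i = n, n-1, ..., 1, locate i in Q, remove the corresponding corner cell from P, and reverse-bump its entry up through P; the value ejected from row 1 is w(i).

So w = 3 4 1 2 5.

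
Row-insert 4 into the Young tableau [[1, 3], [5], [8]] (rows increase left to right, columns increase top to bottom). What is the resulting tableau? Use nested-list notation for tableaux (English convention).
[[1, 3, 4], [5], [8]]

4 is larger than every entry of row 1, so it is appended to row 1. The new tableau is [[1, 3, 4], [5], [8]].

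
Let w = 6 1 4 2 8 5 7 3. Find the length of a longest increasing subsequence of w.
4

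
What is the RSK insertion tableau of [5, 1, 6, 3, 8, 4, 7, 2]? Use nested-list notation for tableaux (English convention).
P = [[1, 2, 4, 7], [3, 6, 8], [5]]

Insert 5: appended to row 1. P = [[5]].
Insert 1: 1 bumps 5 from row 1; 5 starts row 2. P = [[1], [5]].
Insert 6: appended to row 1. P = [[1, 6], [5]].
Insert 3: 3 bumps 6 from row 1; 6 appends to row 2. P = [[1, 3], [5, 6]].
Insert 8: appended to row 1. P = [[1, 3, 8], [5, 6]].
Insert 4: 4 bumps 8 from row 1; 8 appends to row 2. P = [[1, 3, 4], [5, 6, 8]].
Insert 7: appended to row 1. P = [[1, 3, 4, 7], [5, 6, 8]].
Insert 2: 2 bumps 3 from row 1; 3 bumps 5 from row 2; 5 starts row 3. P = [[1, 2, 4, 7], [3, 6, 8], [5]].

So P = [[1, 2, 4, 7], [3, 6, 8], [5]].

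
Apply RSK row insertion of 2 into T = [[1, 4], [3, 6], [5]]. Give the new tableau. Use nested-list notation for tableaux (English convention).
[[1, 2], [3, 4], [5, 6]]

In row 1, 2 replaces 4 (the leftmost entry greater than 2); 4 is bumped to row 2. In row 2, 4 replaces 6 (the leftmost entry greater than 4); 6 is bumped to row 3. 6 is appended to row 3. The new tableau is [[1, 2], [3, 4], [5, 6]].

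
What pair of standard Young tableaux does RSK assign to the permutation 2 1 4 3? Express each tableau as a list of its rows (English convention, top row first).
P = [[1, 3], [2, 4]], Q = [[1, 3], [2, 4]]

Insert each entry of the permutation into P by Schensted row insertion, recording in Q the position of each new cell.

Insert 2: appended to row 1. P = [[2]], Q = [[1]].
Insert 1: 1 bumps 2 from row 1; 2 starts row 2. P = [[1], [2]], Q = [[1], [2]].
Insert 4: appended to row 1. P = [[1, 4], [2]], Q = [[1, 3], [2]].
Insert 3: 3 bumps 4 from row 1; 4 appends to row 2. P = [[1, 3], [2, 4]], Q = [[1, 3], [2, 4]].

So P = [[1, 3], [2, 4]], Q = [[1, 3], [2, 4]].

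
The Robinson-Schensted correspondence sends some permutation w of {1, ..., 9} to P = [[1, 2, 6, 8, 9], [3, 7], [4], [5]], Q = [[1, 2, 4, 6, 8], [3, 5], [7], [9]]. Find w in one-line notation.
Reverse the RSK construction: for i from n down to 1, find the cell of Q containing i, remove the entry at that cell from P, and reverse-bump it up through P; the value ejected from row 1 is w(i).

Step i=9: Q has 9 at row 4, column 1; remove 5 from row 4 of P and reverse-bump: 5 enters row 3 and ejects 4; 4 enters row 2 and ejects 3; 3 enters row 1 and ejects 2. So w(9) = 2. P is now [[1, 3, 6, 8, 9], [4, 7], [5]].
Step i=8: Q has 8 at row 1, column 5; remove that cell from P, ejecting 9. So w(8) = 9. P is now [[1, 3, 6, 8], [4, 7], [5]].
Step i=7: Q has 7 at row 3, column 1; remove 5 from row 3 of P and reverse-bump: 5 enters row 2 and ejects 4; 4 enters row 1 and ejects 3. So w(7) = 3. P is now [[1, 4, 6, 8], [5, 7]].
Step i=6: Q has 6 at row 1, column 4; remove that cell from P, ejecting 8. So w(6) = 8. P is now [[1, 4, 6], [5, 7]].
Step i=5: Q has 5 at row 2, column 2; remove 7 from row 2 of P and reverse-bump: 7 enters row 1 and ejects 6. So w(5) = 6. P is now [[1, 4, 7], [5]].
Step i=4: Q has 4 at row 1, column 3; remove that cell from P, ejecting 7. So w(4) = 7. P is now [[1, 4], [5]].
Step i=3: Q has 3 at row 2, column 1; remove 5 from row 2 of P and reverse-bump: 5 enters row 1 and ejects 4. So w(3) = 4. P is now [[1, 5]].
Step i=2: Q has 2 at row 1, column 2; remove that cell from P, ejecting 5. So w(2) = 5. P is now [[1]].
Step i=1: Q has 1 at row 1, column 1; remove that cell from P, ejecting 1. So w(1) = 1. P is now [].

So w = 1 5 4 7 6 8 3 9 2.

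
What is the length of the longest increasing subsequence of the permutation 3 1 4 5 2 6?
4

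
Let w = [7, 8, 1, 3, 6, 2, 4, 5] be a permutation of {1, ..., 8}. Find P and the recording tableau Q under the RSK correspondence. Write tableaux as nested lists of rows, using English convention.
Insert each entry of the permutation into P by Schensted row insertion, recording in Q the position of each new cell.

Insert 7: appended to row 1. P = [[7]].
Insert 8: appended to row 1. P = [[7, 8]].
Insert 1: 1 bumps 7 from row 1; 7 starts row 2. P = [[1, 8], [7]].
Insert 3: 3 bumps 8 from row 1; 8 appends to row 2. P = [[1, 3], [7, 8]].
Insert 6: appended to row 1. P = [[1, 3, 6], [7, 8]].
Insert 2: 2 bumps 3 from row 1; 3 bumps 7 from row 2; 7 starts row 3. P = [[1, 2, 6], [3, 8], [7]].
Insert 4: 4 bumps 6 from row 1; 6 bumps 8 from row 2; 8 appends to row 3. P = [[1, 2, 4], [3, 6], [7, 8]].
Insert 5: appended to row 1. P = [[1, 2, 4, 5], [3, 6], [7, 8]].

So P = [[1, 2, 4, 5], [3, 6], [7, 8]], Q = [[1, 2, 5, 8], [3, 4], [6, 7]].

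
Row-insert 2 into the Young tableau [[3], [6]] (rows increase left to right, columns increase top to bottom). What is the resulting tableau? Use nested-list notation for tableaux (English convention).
In row 1, 2 replaces 3 (the leftmost entry greater than 2); 3 is bumped to row 2. In row 2, 3 replaces 6 (the leftmost entry greater than 3); 6 is bumped to row 3. 6 starts a new row 3. The new tableau is [[2], [3], [6]].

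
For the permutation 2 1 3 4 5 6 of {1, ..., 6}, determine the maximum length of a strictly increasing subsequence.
5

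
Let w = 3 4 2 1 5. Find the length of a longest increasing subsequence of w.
3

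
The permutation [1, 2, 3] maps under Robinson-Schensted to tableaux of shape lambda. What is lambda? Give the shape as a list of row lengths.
Row-insert each entry into an empty tableau.

After inserting 1: P = [[1]].
After inserting 2: P = [[1, 2]].
After inserting 3: P = [[1, 2, 3]].

The final insertion tableau P = [[1, 2, 3]] has shape [3].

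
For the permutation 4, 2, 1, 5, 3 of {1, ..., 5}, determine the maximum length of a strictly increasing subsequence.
2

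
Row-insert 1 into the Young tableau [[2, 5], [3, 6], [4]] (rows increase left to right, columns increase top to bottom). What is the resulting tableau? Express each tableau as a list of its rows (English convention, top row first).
[[1, 5], [2, 6], [3], [4]]

In row 1, 1 replaces 2 (the leftmost entry greater than 1); 2 is bumped to row 2. In row 2, 2 replaces 3 (the leftmost entry greater than 2); 3 is bumped to row 3. In row 3, 3 replaces 4 (the leftmost entry greater than 3); 4 is bumped to row 4. 4 starts a new row 4. The new tableau is [[1, 5], [2, 6], [3], [4]].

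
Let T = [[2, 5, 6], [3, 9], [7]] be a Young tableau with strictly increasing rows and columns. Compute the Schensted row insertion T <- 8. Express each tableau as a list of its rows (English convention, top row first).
[[2, 5, 6, 8], [3, 9], [7]]

8 is larger than every entry of row 1, so it is appended to row 1. The new tableau is [[2, 5, 6, 8], [3, 9], [7]].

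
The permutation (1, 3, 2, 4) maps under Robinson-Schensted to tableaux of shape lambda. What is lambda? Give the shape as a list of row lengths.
Row-insert each entry into an empty tableau.

After inserting 1: P = [[1]].
After inserting 3: P = [[1, 3]].
After inserting 2: P = [[1, 2], [3]].
After inserting 4: P = [[1, 2, 4], [3]].

The final insertion tableau P = [[1, 2, 4], [3]] has shape [3, 1].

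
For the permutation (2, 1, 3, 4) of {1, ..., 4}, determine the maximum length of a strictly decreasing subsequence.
2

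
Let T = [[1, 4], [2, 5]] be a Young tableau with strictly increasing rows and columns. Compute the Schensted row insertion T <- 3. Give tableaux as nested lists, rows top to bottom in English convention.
[[1, 3], [2, 4], [5]]

In row 1, 3 replaces 4 (the leftmost entry greater than 3); 4 is bumped to row 2. In row 2, 4 replaces 5 (the leftmost entry greater than 4); 5 is bumped to row 3. 5 starts a new row 3. The new tableau is [[1, 3], [2, 4], [5]].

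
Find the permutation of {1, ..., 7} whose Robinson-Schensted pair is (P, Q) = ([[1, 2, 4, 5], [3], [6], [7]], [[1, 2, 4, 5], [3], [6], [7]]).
1 7 3 4 6 5 2

Reverse the RSK construction: for i from n down to 1, find the cell of Q containing i, remove the entry at that cell from P, and reverse-bump it up through P; the value ejected from row 1 is w(i).

Step i=7: Q has 7 at row 4, column 1; remove 7 from row 4 of P and reverse-bump: 7 enters row 3 and ejects 6; 6 enters row 2 and ejects 3; 3 enters row 1 and ejects 2. So w(7) = 2. P is now [[1, 3, 4, 5], [6], [7]].
Step i=6: Q has 6 at row 3, column 1; remove 7 from row 3 of P and reverse-bump: 7 enters row 2 and ejects 6; 6 enters row 1 and ejects 5. So w(6) = 5. P is now [[1, 3, 4, 6], [7]].
Step i=5: Q has 5 at row 1, column 4; remove that cell from P, ejecting 6. So w(5) = 6. P is now [[1, 3, 4], [7]].
Step i=4: Q has 4 at row 1, column 3; remove that cell from P, ejecting 4. So w(4) = 4. P is now [[1, 3], [7]].
Step i=3: Q has 3 at row 2, column 1; remove 7 from row 2 of P and reverse-bump: 7 enters row 1 and ejects 3. So w(3) = 3. P is now [[1, 7]].
Step i=2: Q has 2 at row 1, column 2; remove that cell from P, ejecting 7. So w(2) = 7. P is now [[1]].
Step i=1: Q has 1 at row 1, column 1; remove that cell from P, ejecting 1. So w(1) = 1. P is now [].

So w = 1 7 3 4 6 5 2.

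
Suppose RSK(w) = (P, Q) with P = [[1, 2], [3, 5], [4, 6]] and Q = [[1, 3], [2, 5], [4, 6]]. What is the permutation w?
Reverse the RSK construction: for i from n down to 1, find the cell of Q containing i, remove the entry at that cell from P, and reverse-bump it up through P; the value ejected from row 1 is w(i).

Step i=6: Q has 6 at row 3, column 2; remove 6 from row 3 of P and reverse-bump: 6 enters row 2 and ejects 5; 5 enters row 1 and ejects 2. So w(6) = 2. P is now [[1, 5], [3, 6], [4]].
Step i=5: Q has 5 at row 2, column 2; remove 6 from row 2 of P and reverse-bump: 6 enters row 1 and ejects 5. So w(5) = 5. P is now [[1, 6], [3], [4]].
Step i=4: Q has 4 at row 3, column 1; remove 4 from row 3 of P and reverse-bump: 4 enters row 2 and ejects 3; 3 enters row 1 and ejects 1. So w(4) = 1. P is now [[3, 6], [4]].
Step i=3: Q has 3 at row 1, column 2; remove that cell from P, ejecting 6. So w(3) = 6. P is now [[3], [4]].
Step i=2: Q has 2 at row 2, column 1; remove 4 from row 2 of P and reverse-bump: 4 enters row 1 and ejects 3. So w(2) = 3. P is now [[4]].
Step i=1: Q has 1 at row 1, column 1; remove that cell from P, ejecting 4. So w(1) = 4. P is now [].

So w = 4 3 6 1 5 2.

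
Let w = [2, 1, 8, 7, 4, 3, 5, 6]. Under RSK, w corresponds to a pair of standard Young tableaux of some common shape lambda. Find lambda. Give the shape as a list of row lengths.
[4, 2, 1, 1]

Row-insert each entry into an empty tableau.

After inserting 2: P = [[2]].
After inserting 1: P = [[1], [2]].
After inserting 8: P = [[1, 8], [2]].
After inserting 7: P = [[1, 7], [2, 8]].
After inserting 4: P = [[1, 4], [2, 7], [8]].
After inserting 3: P = [[1, 3], [2, 4], [7], [8]].
After inserting 5: P = [[1, 3, 5], [2, 4], [7], [8]].
After inserting 6: P = [[1, 3, 5, 6], [2, 4], [7], [8]].

The final insertion tableau P = [[1, 3, 5, 6], [2, 4], [7], [8]] has shape [4, 2, 1, 1].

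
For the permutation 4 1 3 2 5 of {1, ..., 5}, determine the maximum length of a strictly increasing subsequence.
3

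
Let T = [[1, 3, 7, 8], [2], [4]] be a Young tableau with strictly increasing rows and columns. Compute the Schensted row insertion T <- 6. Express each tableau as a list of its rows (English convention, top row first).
In row 1, 6 replaces 7 (the leftmost entry greater than 6); 7 is bumped to row 2. 7 is appended to row 2. The new tableau is [[1, 3, 6, 8], [2, 7], [4]].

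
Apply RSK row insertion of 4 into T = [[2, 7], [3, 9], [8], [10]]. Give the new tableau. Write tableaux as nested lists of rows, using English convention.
In row 1, 4 replaces 7 (the leftmost entry greater than 4); 7 is bumped to row 2. In row 2, 7 replaces 9 (the leftmost entry greater than 7); 9 is bumped to row 3. 9 is appended to row 3. The new tableau is [[2, 4], [3, 7], [8, 9], [10]].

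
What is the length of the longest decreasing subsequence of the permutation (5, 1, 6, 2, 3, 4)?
2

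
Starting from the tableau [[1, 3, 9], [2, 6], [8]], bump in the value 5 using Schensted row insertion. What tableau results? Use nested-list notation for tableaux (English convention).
In row 1, 5 replaces 9 (the leftmost entry greater than 5); 9 is bumped to row 2. 9 is appended to row 2. The new tableau is [[1, 3, 5], [2, 6, 9], [8]].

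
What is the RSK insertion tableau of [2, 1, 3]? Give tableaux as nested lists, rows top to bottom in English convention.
Insert 2: appended to row 1. P = [[2]].
Insert 1: 1 bumps 2 from row 1; 2 starts row 2. P = [[1], [2]].
Insert 3: appended to row 1. P = [[1, 3], [2]].

So P = [[1, 3], [2]].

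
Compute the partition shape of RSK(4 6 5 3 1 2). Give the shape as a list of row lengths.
Row-insert each entry into an empty tableau.

After inserting 4: P = [[4]].
After inserting 6: P = [[4, 6]].
After inserting 5: P = [[4, 5], [6]].
After inserting 3: P = [[3, 5], [4], [6]].
After inserting 1: P = [[1, 5], [3], [4], [6]].
After inserting 2: P = [[1, 2], [3, 5], [4], [6]].

The final insertion tableau P = [[1, 2], [3, 5], [4], [6]] has shape [2, 2, 1, 1].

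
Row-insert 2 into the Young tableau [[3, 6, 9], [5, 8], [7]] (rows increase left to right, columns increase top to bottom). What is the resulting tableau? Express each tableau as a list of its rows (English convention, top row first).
[[2, 6, 9], [3, 8], [5], [7]]

In row 1, 2 replaces 3 (the leftmost entry greater than 2); 3 is bumped to row 2. In row 2, 3 replaces 5 (the leftmost entry greater than 3); 5 is bumped to row 3. In row 3, 5 replaces 7 (the leftmost entry greater than 5); 7 is bumped to row 4. 7 starts a new row 4. The new tableau is [[2, 6, 9], [3, 8], [5], [7]].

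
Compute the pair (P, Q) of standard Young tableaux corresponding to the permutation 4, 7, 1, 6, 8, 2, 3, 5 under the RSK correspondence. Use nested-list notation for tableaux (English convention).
P = [[1, 2, 3, 5], [4, 6, 8], [7]], Q = [[1, 2, 5, 8], [3, 4, 7], [6]]

Insert each entry of the permutation into P by Schensted row insertion, recording in Q the position of each new cell.

Insert 4: appended to row 1. P = [[4]].
Insert 7: appended to row 1. P = [[4, 7]].
Insert 1: 1 bumps 4 from row 1; 4 starts row 2. P = [[1, 7], [4]].
Insert 6: 6 bumps 7 from row 1; 7 appends to row 2. P = [[1, 6], [4, 7]].
Insert 8: appended to row 1. P = [[1, 6, 8], [4, 7]].
Insert 2: 2 bumps 6 from row 1; 6 bumps 7 from row 2; 7 starts row 3. P = [[1, 2, 8], [4, 6], [7]].
Insert 3: 3 bumps 8 from row 1; 8 appends to row 2. P = [[1, 2, 3], [4, 6, 8], [7]].
Insert 5: appended to row 1. P = [[1, 2, 3, 5], [4, 6, 8], [7]].

So P = [[1, 2, 3, 5], [4, 6, 8], [7]], Q = [[1, 2, 5, 8], [3, 4, 7], [6]].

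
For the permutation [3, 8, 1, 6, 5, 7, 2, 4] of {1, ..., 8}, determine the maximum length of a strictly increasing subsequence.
3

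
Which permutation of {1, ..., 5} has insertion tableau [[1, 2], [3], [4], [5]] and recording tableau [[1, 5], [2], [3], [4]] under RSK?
5 4 3 1 2

Reverse the RSK construction: for i from n down to 1, find the cell of Q containing i, remove the entry at that cell from P, and reverse-bump it up through P; the value ejected from row 1 is w(i).

Step i=5: Q has 5 at row 1, column 2; remove that cell from P, ejecting 2. So w(5) = 2. P is now [[1], [3], [4], [5]].
Step i=4: Q has 4 at row 4, column 1; remove 5 from row 4 of P and reverse-bump: 5 enters row 3 and ejects 4; 4 enters row 2 and ejects 3; 3 enters row 1 and ejects 1. So w(4) = 1. P is now [[3], [4], [5]].
Step i=3: Q has 3 at row 3, column 1; remove 5 from row 3 of P and reverse-bump: 5 enters row 2 and ejects 4; 4 enters row 1 and ejects 3. So w(3) = 3. P is now [[4], [5]].
Step i=2: Q has 2 at row 2, column 1; remove 5 from row 2 of P and reverse-bump: 5 enters row 1 and ejects 4. So w(2) = 4. P is now [[5]].
Step i=1: Q has 1 at row 1, column 1; remove that cell from P, ejecting 5. So w(1) = 5. P is now [].

So w = 5 4 3 1 2.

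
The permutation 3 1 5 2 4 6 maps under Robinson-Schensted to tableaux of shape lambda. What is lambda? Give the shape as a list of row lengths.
RSK row insertion gives P = [[1, 2, 4, 6], [3, 5]], which has shape [4, 2].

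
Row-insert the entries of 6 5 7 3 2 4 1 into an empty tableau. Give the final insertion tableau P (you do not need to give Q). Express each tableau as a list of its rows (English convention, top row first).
After inserting 6: P = [[6]].
After inserting 5: P = [[5], [6]].
After inserting 7: P = [[5, 7], [6]].
After inserting 3: P = [[3, 7], [5], [6]].
After inserting 2: P = [[2, 7], [3], [5], [6]].
After inserting 4: P = [[2, 4], [3, 7], [5], [6]].
After inserting 1: P = [[1, 4], [2, 7], [3], [5], [6]].

So P = [[1, 4], [2, 7], [3], [5], [6]].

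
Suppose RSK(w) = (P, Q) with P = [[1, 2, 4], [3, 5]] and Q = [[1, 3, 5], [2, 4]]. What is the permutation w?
3 1 5 2 4

Reverse the RSK construction: for i from n down to 1, find the cell of Q containing i, remove the entry at that cell from P, and reverse-bump it up through P; the value ejected from row 1 is w(i).

Step i=5: Q has 5 at row 1, column 3; remove that cell from P, ejecting 4. So w(5) = 4. P is now [[1, 2], [3, 5]].
Step i=4: Q has 4 at row 2, column 2; remove 5 from row 2 of P and reverse-bump: 5 enters row 1 and ejects 2. So w(4) = 2. P is now [[1, 5], [3]].
Step i=3: Q has 3 at row 1, column 2; remove that cell from P, ejecting 5. So w(3) = 5. P is now [[1], [3]].
Step i=2: Q has 2 at row 2, column 1; remove 3 from row 2 of P and reverse-bump: 3 enters row 1 and ejects 1. So w(2) = 1. P is now [[3]].
Step i=1: Q has 1 at row 1, column 1; remove that cell from P, ejecting 3. So w(1) = 3. P is now [].

So w = 3 1 5 2 4.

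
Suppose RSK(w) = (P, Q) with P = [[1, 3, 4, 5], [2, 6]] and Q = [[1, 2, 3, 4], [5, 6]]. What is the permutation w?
2 3 4 6 1 5

Reverse the RSK construction: for i from n down to 1, find the cell of Q containing i, remove the entry at that cell from P, and reverse-bump it up through P; the value ejected from row 1 is w(i).

Step i=6: Q has 6 at row 2, column 2; remove 6 from row 2 of P and reverse-bump: 6 enters row 1 and ejects 5. So w(6) = 5. P is now [[1, 3, 4, 6], [2]].
Step i=5: Q has 5 at row 2, column 1; remove 2 from row 2 of P and reverse-bump: 2 enters row 1 and ejects 1. So w(5) = 1. P is now [[2, 3, 4, 6]].
Step i=4: Q has 4 at row 1, column 4; remove that cell from P, ejecting 6. So w(4) = 6. P is now [[2, 3, 4]].
Step i=3: Q has 3 at row 1, column 3; remove that cell from P, ejecting 4. So w(3) = 4. P is now [[2, 3]].
Step i=2: Q has 2 at row 1, column 2; remove that cell from P, ejecting 3. So w(2) = 3. P is now [[2]].
Step i=1: Q has 1 at row 1, column 1; remove that cell from P, ejecting 2. So w(1) = 2. P is now [].

So w = 2 3 4 6 1 5.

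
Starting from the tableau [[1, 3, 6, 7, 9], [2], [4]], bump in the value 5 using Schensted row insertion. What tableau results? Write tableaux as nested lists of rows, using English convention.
In row 1, 5 replaces 6 (the leftmost entry greater than 5); 6 is bumped to row 2. 6 is appended to row 2. The new tableau is [[1, 3, 5, 7, 9], [2, 6], [4]].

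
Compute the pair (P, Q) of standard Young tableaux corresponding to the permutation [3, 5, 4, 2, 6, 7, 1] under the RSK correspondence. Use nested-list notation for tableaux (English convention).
P = [[1, 4, 6, 7], [2], [3], [5]], Q = [[1, 2, 5, 6], [3], [4], [7]]

Insert each entry of the permutation into P by Schensted row insertion, recording in Q the position of each new cell.

Insert 3: appended to row 1. P = [[3]].
Insert 5: appended to row 1. P = [[3, 5]].
Insert 4: 4 bumps 5 from row 1; 5 starts row 2. P = [[3, 4], [5]].
Insert 2: 2 bumps 3 from row 1; 3 bumps 5 from row 2; 5 starts row 3. P = [[2, 4], [3], [5]].
Insert 6: appended to row 1. P = [[2, 4, 6], [3], [5]].
Insert 7: appended to row 1. P = [[2, 4, 6, 7], [3], [5]].
Insert 1: 1 bumps 2 from row 1; 2 bumps 3 from row 2; 3 bumps 5 from row 3; 5 starts row 4. P = [[1, 4, 6, 7], [2], [3], [5]].

So P = [[1, 4, 6, 7], [2], [3], [5]], Q = [[1, 2, 5, 6], [3], [4], [7]].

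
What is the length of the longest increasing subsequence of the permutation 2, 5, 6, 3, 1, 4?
3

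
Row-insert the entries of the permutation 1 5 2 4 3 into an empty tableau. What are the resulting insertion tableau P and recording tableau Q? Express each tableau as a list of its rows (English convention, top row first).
P = [[1, 2, 3], [4], [5]], Q = [[1, 2, 4], [3], [5]]

Insert each entry of the permutation into P by Schensted row insertion, recording in Q the position of each new cell.

Insert 1: appended to row 1. P = [[1]].
Insert 5: appended to row 1. P = [[1, 5]].
Insert 2: 2 bumps 5 from row 1; 5 starts row 2. P = [[1, 2], [5]].
Insert 4: appended to row 1. P = [[1, 2, 4], [5]].
Insert 3: 3 bumps 4 from row 1; 4 bumps 5 from row 2; 5 starts row 3. P = [[1, 2, 3], [4], [5]].

So P = [[1, 2, 3], [4], [5]], Q = [[1, 2, 4], [3], [5]].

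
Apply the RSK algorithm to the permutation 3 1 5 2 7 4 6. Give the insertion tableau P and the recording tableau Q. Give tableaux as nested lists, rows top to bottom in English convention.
Insert each entry of the permutation into P by Schensted row insertion, recording in Q the position of each new cell.

Insert 3: appended to row 1. P = [[3]].
Insert 1: 1 bumps 3 from row 1; 3 starts row 2. P = [[1], [3]].
Insert 5: appended to row 1. P = [[1, 5], [3]].
Insert 2: 2 bumps 5 from row 1; 5 appends to row 2. P = [[1, 2], [3, 5]].
Insert 7: appended to row 1. P = [[1, 2, 7], [3, 5]].
Insert 4: 4 bumps 7 from row 1; 7 appends to row 2. P = [[1, 2, 4], [3, 5, 7]].
Insert 6: appended to row 1. P = [[1, 2, 4, 6], [3, 5, 7]].

So P = [[1, 2, 4, 6], [3, 5, 7]], Q = [[1, 3, 5, 7], [2, 4, 6]].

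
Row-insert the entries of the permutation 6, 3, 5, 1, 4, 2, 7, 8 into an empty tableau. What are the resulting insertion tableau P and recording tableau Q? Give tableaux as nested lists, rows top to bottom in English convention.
Insert each entry of the permutation into P by Schensted row insertion, recording in Q the position of each new cell.

After inserting 6: P = [[6]].
After inserting 3: P = [[3], [6]].
After inserting 5: P = [[3, 5], [6]].
After inserting 1: P = [[1, 5], [3], [6]].
After inserting 4: P = [[1, 4], [3, 5], [6]].
After inserting 2: P = [[1, 2], [3, 4], [5], [6]].
After inserting 7: P = [[1, 2, 7], [3, 4], [5], [6]].
After inserting 8: P = [[1, 2, 7, 8], [3, 4], [5], [6]].

So P = [[1, 2, 7, 8], [3, 4], [5], [6]], Q = [[1, 3, 7, 8], [2, 5], [4], [6]].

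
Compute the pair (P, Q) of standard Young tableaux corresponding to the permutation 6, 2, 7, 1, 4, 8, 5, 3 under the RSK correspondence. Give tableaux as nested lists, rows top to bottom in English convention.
P = [[1, 3, 5], [2, 4, 8], [6, 7]], Q = [[1, 3, 6], [2, 5, 7], [4, 8]]

Insert each entry of the permutation into P by Schensted row insertion, recording in Q the position of each new cell.

Insert 6: appended to row 1. P = [[6]].
Insert 2: 2 bumps 6 from row 1; 6 starts row 2. P = [[2], [6]].
Insert 7: appended to row 1. P = [[2, 7], [6]].
Insert 1: 1 bumps 2 from row 1; 2 bumps 6 from row 2; 6 starts row 3. P = [[1, 7], [2], [6]].
Insert 4: 4 bumps 7 from row 1; 7 appends to row 2. P = [[1, 4], [2, 7], [6]].
Insert 8: appended to row 1. P = [[1, 4, 8], [2, 7], [6]].
Insert 5: 5 bumps 8 from row 1; 8 appends to row 2. P = [[1, 4, 5], [2, 7, 8], [6]].
Insert 3: 3 bumps 4 from row 1; 4 bumps 7 from row 2; 7 appends to row 3. P = [[1, 3, 5], [2, 4, 8], [6, 7]].

So P = [[1, 3, 5], [2, 4, 8], [6, 7]], Q = [[1, 3, 6], [2, 5, 7], [4, 8]].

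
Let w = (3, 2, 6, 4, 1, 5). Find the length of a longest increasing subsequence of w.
3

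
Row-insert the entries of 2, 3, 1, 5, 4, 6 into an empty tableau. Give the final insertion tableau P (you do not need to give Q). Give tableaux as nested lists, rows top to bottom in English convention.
P = [[1, 3, 4, 6], [2, 5]]

Insert 2: appended to row 1. P = [[2]].
Insert 3: appended to row 1. P = [[2, 3]].
Insert 1: 1 bumps 2 from row 1; 2 starts row 2. P = [[1, 3], [2]].
Insert 5: appended to row 1. P = [[1, 3, 5], [2]].
Insert 4: 4 bumps 5 from row 1; 5 appends to row 2. P = [[1, 3, 4], [2, 5]].
Insert 6: appended to row 1. P = [[1, 3, 4, 6], [2, 5]].

So P = [[1, 3, 4, 6], [2, 5]].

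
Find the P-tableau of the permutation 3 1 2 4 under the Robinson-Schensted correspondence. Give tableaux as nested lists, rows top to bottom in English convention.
Insert 3: appended to row 1. P = [[3]].
Insert 1: 1 bumps 3 from row 1; 3 starts row 2. P = [[1], [3]].
Insert 2: appended to row 1. P = [[1, 2], [3]].
Insert 4: appended to row 1. P = [[1, 2, 4], [3]].

So P = [[1, 2, 4], [3]].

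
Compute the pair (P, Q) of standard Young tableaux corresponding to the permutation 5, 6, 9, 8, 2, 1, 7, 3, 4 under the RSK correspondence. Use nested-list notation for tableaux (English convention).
P = [[1, 3, 4], [2, 6, 7], [5, 8], [9]], Q = [[1, 2, 3], [4, 7, 9], [5, 8], [6]]

Insert each entry of the permutation into P by Schensted row insertion, recording in Q the position of each new cell.

After inserting 5: P = [[5]].
After inserting 6: P = [[5, 6]].
After inserting 9: P = [[5, 6, 9]].
After inserting 8: P = [[5, 6, 8], [9]].
After inserting 2: P = [[2, 6, 8], [5], [9]].
After inserting 1: P = [[1, 6, 8], [2], [5], [9]].
After inserting 7: P = [[1, 6, 7], [2, 8], [5], [9]].
After inserting 3: P = [[1, 3, 7], [2, 6], [5, 8], [9]].
After inserting 4: P = [[1, 3, 4], [2, 6, 7], [5, 8], [9]].

So P = [[1, 3, 4], [2, 6, 7], [5, 8], [9]], Q = [[1, 2, 3], [4, 7, 9], [5, 8], [6]].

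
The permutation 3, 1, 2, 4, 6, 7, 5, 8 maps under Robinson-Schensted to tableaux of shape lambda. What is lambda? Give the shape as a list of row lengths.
Row-insert each entry into an empty tableau.

After inserting 3: P = [[3]].
After inserting 1: P = [[1], [3]].
After inserting 2: P = [[1, 2], [3]].
After inserting 4: P = [[1, 2, 4], [3]].
After inserting 6: P = [[1, 2, 4, 6], [3]].
After inserting 7: P = [[1, 2, 4, 6, 7], [3]].
After inserting 5: P = [[1, 2, 4, 5, 7], [3, 6]].
After inserting 8: P = [[1, 2, 4, 5, 7, 8], [3, 6]].

The final insertion tableau P = [[1, 2, 4, 5, 7, 8], [3, 6]] has shape [6, 2].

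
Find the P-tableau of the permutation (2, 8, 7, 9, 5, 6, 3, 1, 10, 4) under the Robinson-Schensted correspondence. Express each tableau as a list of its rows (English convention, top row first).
Insert 2: appended to row 1. P = [[2]].
Insert 8: appended to row 1. P = [[2, 8]].
Insert 7: 7 bumps 8 from row 1; 8 starts row 2. P = [[2, 7], [8]].
Insert 9: appended to row 1. P = [[2, 7, 9], [8]].
Insert 5: 5 bumps 7 from row 1; 7 bumps 8 from row 2; 8 starts row 3. P = [[2, 5, 9], [7], [8]].
Insert 6: 6 bumps 9 from row 1; 9 appends to row 2. P = [[2, 5, 6], [7, 9], [8]].
Insert 3: 3 bumps 5 from row 1; 5 bumps 7 from row 2; 7 bumps 8 from row 3; 8 starts row 4. P = [[2, 3, 6], [5, 9], [7], [8]].
Insert 1: 1 bumps 2 from row 1; 2 bumps 5 from row 2; 5 bumps 7 from row 3; 7 bumps 8 from row 4; 8 starts row 5. P = [[1, 3, 6], [2, 9], [5], [7], [8]].
Insert 10: appended to row 1. P = [[1, 3, 6, 10], [2, 9], [5], [7], [8]].
Insert 4: 4 bumps 6 from row 1; 6 bumps 9 from row 2; 9 appends to row 3. P = [[1, 3, 4, 10], [2, 6], [5, 9], [7], [8]].

So P = [[1, 3, 4, 10], [2, 6], [5, 9], [7], [8]].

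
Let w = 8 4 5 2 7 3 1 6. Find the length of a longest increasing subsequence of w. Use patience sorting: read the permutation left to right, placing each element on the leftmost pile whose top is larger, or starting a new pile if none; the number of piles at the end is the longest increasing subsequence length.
3

8: new pile. tops = [8]
4: onto pile 1 (replacing 8). tops = [4]
5: new pile. tops = [4, 5]
2: onto pile 1 (replacing 4). tops = [2, 5]
7: new pile. tops = [2, 5, 7]
3: onto pile 2 (replacing 5). tops = [2, 3, 7]
1: onto pile 1 (replacing 2). tops = [1, 3, 7]
6: onto pile 3 (replacing 7). tops = [1, 3, 6]

3 piles, so the longest increasing subsequence has length 3.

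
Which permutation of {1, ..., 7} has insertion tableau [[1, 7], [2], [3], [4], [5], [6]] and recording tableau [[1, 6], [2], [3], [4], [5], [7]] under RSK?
6 5 4 3 2 7 1

Reverse the RSK construction: for i from n down to 1, find the cell of Q containing i, remove the entry at that cell from P, and reverse-bump it up through P; the value ejected from row 1 is w(i).

Step i=7: Q has 7 at row 6, column 1; remove 6 from row 6 of P and reverse-bump: 6 enters row 5 and ejects 5; 5 enters row 4 and ejects 4; 4 enters row 3 and ejects 3; 3 enters row 2 and ejects 2; 2 enters row 1 and ejects 1. So w(7) = 1. P is now [[2, 7], [3], [4], [5], [6]].
Step i=6: Q has 6 at row 1, column 2; remove that cell from P, ejecting 7. So w(6) = 7. P is now [[2], [3], [4], [5], [6]].
Step i=5: Q has 5 at row 5, column 1; remove 6 from row 5 of P and reverse-bump: 6 enters row 4 and ejects 5; 5 enters row 3 and ejects 4; 4 enters row 2 and ejects 3; 3 enters row 1 and ejects 2. So w(5) = 2. P is now [[3], [4], [5], [6]].
Step i=4: Q has 4 at row 4, column 1; remove 6 from row 4 of P and reverse-bump: 6 enters row 3 and ejects 5; 5 enters row 2 and ejects 4; 4 enters row 1 and ejects 3. So w(4) = 3. P is now [[4], [5], [6]].
Step i=3: Q has 3 at row 3, column 1; remove 6 from row 3 of P and reverse-bump: 6 enters row 2 and ejects 5; 5 enters row 1 and ejects 4. So w(3) = 4. P is now [[5], [6]].
Step i=2: Q has 2 at row 2, column 1; remove 6 from row 2 of P and reverse-bump: 6 enters row 1 and ejects 5. So w(2) = 5. P is now [[6]].
Step i=1: Q has 1 at row 1, column 1; remove that cell from P, ejecting 6. So w(1) = 6. P is now [].

So w = 6 5 4 3 2 7 1.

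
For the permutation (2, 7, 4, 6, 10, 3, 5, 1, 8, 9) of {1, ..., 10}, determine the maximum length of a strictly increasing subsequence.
5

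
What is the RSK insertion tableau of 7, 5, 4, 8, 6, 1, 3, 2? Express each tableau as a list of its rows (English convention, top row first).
Insert 7: appended to row 1. P = [[7]].
Insert 5: 5 bumps 7 from row 1; 7 starts row 2. P = [[5], [7]].
Insert 4: 4 bumps 5 from row 1; 5 bumps 7 from row 2; 7 starts row 3. P = [[4], [5], [7]].
Insert 8: appended to row 1. P = [[4, 8], [5], [7]].
Insert 6: 6 bumps 8 from row 1; 8 appends to row 2. P = [[4, 6], [5, 8], [7]].
Insert 1: 1 bumps 4 from row 1; 4 bumps 5 from row 2; 5 bumps 7 from row 3; 7 starts row 4. P = [[1, 6], [4, 8], [5], [7]].
Insert 3: 3 bumps 6 from row 1; 6 bumps 8 from row 2; 8 appends to row 3. P = [[1, 3], [4, 6], [5, 8], [7]].
Insert 2: 2 bumps 3 from row 1; 3 bumps 4 from row 2; 4 bumps 5 from row 3; 5 bumps 7 from row 4; 7 starts row 5. P = [[1, 2], [3, 6], [4, 8], [5], [7]].

So P = [[1, 2], [3, 6], [4, 8], [5], [7]].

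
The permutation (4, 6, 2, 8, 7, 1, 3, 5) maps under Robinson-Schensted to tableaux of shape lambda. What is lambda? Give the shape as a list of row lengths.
Row-insert each entry into an empty tableau.

After inserting 4: P = [[4]].
After inserting 6: P = [[4, 6]].
After inserting 2: P = [[2, 6], [4]].
After inserting 8: P = [[2, 6, 8], [4]].
After inserting 7: P = [[2, 6, 7], [4, 8]].
After inserting 1: P = [[1, 6, 7], [2, 8], [4]].
After inserting 3: P = [[1, 3, 7], [2, 6], [4, 8]].
After inserting 5: P = [[1, 3, 5], [2, 6, 7], [4, 8]].

The final insertion tableau P = [[1, 3, 5], [2, 6, 7], [4, 8]] has shape [3, 3, 2].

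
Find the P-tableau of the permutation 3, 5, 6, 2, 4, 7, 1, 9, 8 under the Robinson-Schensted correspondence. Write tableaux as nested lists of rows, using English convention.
P = [[1, 4, 6, 7, 8], [2, 5, 9], [3]]

Insert 3: appended to row 1. P = [[3]].
Insert 5: appended to row 1. P = [[3, 5]].
Insert 6: appended to row 1. P = [[3, 5, 6]].
Insert 2: 2 bumps 3 from row 1; 3 starts row 2. P = [[2, 5, 6], [3]].
Insert 4: 4 bumps 5 from row 1; 5 appends to row 2. P = [[2, 4, 6], [3, 5]].
Insert 7: appended to row 1. P = [[2, 4, 6, 7], [3, 5]].
Insert 1: 1 bumps 2 from row 1; 2 bumps 3 from row 2; 3 starts row 3. P = [[1, 4, 6, 7], [2, 5], [3]].
Insert 9: appended to row 1. P = [[1, 4, 6, 7, 9], [2, 5], [3]].
Insert 8: 8 bumps 9 from row 1; 9 appends to row 2. P = [[1, 4, 6, 7, 8], [2, 5, 9], [3]].

So P = [[1, 4, 6, 7, 8], [2, 5, 9], [3]].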